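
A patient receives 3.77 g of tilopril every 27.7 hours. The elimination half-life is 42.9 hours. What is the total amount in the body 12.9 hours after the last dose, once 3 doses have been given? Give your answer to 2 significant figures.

The 3 doses were given 68.3, 40.6, 12.9 hours ago.
Total = 3.77·(1/2)^(68.3/42.9) + 3.77·(1/2)^(40.6/42.9) + 3.77·(1/2)^(12.9/42.9)
      = 1.2505 + 1.9564 + 3.0607 ≈ 6.2676 g.

6.3 g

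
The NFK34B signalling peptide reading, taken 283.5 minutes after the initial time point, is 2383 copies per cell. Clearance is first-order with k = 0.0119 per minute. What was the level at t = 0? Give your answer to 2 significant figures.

70000 copies per cell

t½ = ln 2 / k = 0.69315 / 0.0119 ≈ 58.248 minutes.
Number of half-lives elapsed: n = 283.5/58.248 ≈ 4.8671.
A₀ = A × 2^n = 2383 × 2^4.8671 = 2383 × 29.185 ≈ 69548 copies per cell.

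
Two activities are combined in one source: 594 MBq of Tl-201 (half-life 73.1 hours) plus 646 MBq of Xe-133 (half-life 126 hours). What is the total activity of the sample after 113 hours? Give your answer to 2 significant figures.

Tl-201: 594 × (1/2)^(113/73.1) = 594 × (1/2)^1.5458 ≈ 203.44 MBq.
Xe-133: 646 × (1/2)^(113/126) = 646 × (1/2)^0.89683 ≈ 346.95 MBq.
Total = 203.44 + 346.95 ≈ 550.39 MBq.

550 MBq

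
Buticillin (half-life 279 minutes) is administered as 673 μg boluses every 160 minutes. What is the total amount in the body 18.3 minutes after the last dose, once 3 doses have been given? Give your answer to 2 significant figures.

1400 μg

The 3 doses were given 338.3, 178.3, 18.3 minutes ago.
Total = 673·(1/2)^(338.3/279) + 673·(1/2)^(178.3/279) + 673·(1/2)^(18.3/279)
      = 290.4 + 432.15 + 643.09 ≈ 1365.6 μg.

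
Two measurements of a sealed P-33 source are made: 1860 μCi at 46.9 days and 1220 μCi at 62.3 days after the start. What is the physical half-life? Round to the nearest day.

25 days

Over Δt = 62.3 − 46.9 = 15.4 days, the level fell by a factor of 1860/1220 ≈ 1.5246.
n = log₂(1.5246) ≈ 0.60842 half-lives, so t½ = 15.4/0.60842 ≈ 25.311 days.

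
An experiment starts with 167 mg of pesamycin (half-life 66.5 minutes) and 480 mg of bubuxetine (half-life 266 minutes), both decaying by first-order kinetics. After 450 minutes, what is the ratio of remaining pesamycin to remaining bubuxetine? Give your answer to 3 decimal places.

0.010

pesamycin: 167 × (1/2)^(450/66.5) = 167 × (1/2)^6.7669 ≈ 1.5335 mg.
bubuxetine: 480 × (1/2)^(450/266) = 480 × (1/2)^1.6917 ≈ 148.59 mg.
Ratio ≈ 1.5335 / 148.59 ≈ 0.01032.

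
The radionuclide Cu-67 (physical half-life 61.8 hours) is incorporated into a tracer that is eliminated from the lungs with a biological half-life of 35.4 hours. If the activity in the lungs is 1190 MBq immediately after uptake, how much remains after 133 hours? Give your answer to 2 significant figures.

20 MBq

1/t_eff = 1/t_phys + 1/t_biol = 1/61.8 + 1/35.4 = 0.04443 per hour.
t_eff = 61.8 × 35.4 / (61.8 + 35.4) ≈ 22.507 hours.
Remaining = 1190 × (1/2)^(133/22.507) = 1190 × (1/2)^5.9092 ≈ 19.802 MBq.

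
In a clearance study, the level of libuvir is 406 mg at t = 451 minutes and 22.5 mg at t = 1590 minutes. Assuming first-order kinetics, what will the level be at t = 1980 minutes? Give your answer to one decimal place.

8.4 mg

Over Δt = 1590 − 451 = 1139 minutes, the level fell by a factor of 406/22.5 ≈ 18.044.
n = log₂(18.044) ≈ 4.1735 half-lives, so t½ = 1139/4.1735 ≈ 272.91 minutes.
From t = 1590 to t = 1980: 22.5 × (1/2)^((1980−1590)/272.91) ≈ 8.3561 mg.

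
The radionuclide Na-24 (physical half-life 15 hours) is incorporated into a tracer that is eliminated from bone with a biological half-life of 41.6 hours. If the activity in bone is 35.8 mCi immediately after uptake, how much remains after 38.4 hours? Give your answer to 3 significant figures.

3.20 mCi

1/t_eff = 1/t_phys + 1/t_biol = 1/15 + 1/41.6 = 0.090705 per hour.
t_eff = 15 × 41.6 / (15 + 41.6) ≈ 11.025 hours.
Remaining = 35.8 × (1/2)^(38.4/11.025) = 35.8 × (1/2)^3.4831 ≈ 3.2016 mCi.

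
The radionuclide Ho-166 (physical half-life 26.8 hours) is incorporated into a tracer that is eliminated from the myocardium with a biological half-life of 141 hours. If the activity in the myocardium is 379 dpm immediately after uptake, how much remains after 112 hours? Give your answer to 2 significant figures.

12 dpm

1/t_eff = 1/t_phys + 1/t_biol = 1/26.8 + 1/141 = 0.044406 per hour.
t_eff = 26.8 × 141 / (26.8 + 141) ≈ 22.52 hours.
Remaining = 379 × (1/2)^(112/22.52) = 379 × (1/2)^4.9734 ≈ 12.064 dpm.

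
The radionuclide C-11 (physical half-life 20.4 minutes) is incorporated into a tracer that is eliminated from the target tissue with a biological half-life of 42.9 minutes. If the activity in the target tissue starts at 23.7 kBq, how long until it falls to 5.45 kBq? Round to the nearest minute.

1/t_eff = 1/t_phys + 1/t_biol = 1/20.4 + 1/42.9 = 0.07233 per minute.
t_eff = 20.4 × 42.9 / (20.4 + 42.9) ≈ 13.826 minutes.
n = log₂(23.7/5.45) ≈ 2.1206; t = 2.1206 × 13.826 ≈ 29.318 minutes.

29 minutes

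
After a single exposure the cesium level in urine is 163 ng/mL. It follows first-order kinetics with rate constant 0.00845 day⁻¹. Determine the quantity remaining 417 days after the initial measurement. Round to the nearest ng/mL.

t½ = ln 2 / λ = 0.69315 / 0.00845 ≈ 82.029 days.
Number of half-lives: n = 417/82.029 ≈ 5.0836.
Remaining = 163 × (1/2)^5.0836 = 163 × 0.029492 ≈ 4.8071 ng/mL.

5 ng/mL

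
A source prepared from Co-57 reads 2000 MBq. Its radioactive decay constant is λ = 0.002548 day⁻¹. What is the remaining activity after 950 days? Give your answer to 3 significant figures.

178 MBq

t½ = ln 2 / λ = 0.69315 / 0.002548 ≈ 272.04 days.
Number of half-lives: n = 950/272.04 ≈ 3.4922.
Remaining = 2000 × (1/2)^3.4922 = 2000 × 0.088868 ≈ 177.74 MBq.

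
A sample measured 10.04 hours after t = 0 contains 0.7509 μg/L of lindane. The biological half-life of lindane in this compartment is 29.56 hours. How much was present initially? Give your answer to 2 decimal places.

Number of half-lives elapsed: n = 10.04/29.56 ≈ 0.33965.
A₀ = A × 2^n = 0.7509 × 2^0.33965 = 0.7509 × 1.2654 ≈ 0.95022 μg/L.

0.95 μg/L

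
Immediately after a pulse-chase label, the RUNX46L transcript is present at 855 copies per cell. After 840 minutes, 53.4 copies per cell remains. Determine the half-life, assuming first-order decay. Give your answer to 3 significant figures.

210 minutes

A/A₀ = 53.4/855 ≈ 0.062456.
n = log₂(16.011) ≈ 4.001 half-lives elapsed in 840 minutes.
t½ = 840/4.001 ≈ 209.95 minutes.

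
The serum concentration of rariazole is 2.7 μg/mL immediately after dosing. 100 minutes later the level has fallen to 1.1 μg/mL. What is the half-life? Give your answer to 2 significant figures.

A/A₀ = 1.1/2.7 ≈ 0.40741.
n = log₂(2.4545) ≈ 1.2955 half-lives elapsed in 100 minutes.
t½ = 100/1.2955 ≈ 77.193 minutes.

77 minutes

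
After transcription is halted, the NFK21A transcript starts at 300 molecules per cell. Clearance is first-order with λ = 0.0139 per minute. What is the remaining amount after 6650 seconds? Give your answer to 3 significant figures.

64.3 molecules per cell

t½ = ln 2 / λ = 0.69315 / 0.0139 ≈ 49.867 minutes.
Convert the elapsed time: 6650 seconds = 110.833 minutes.
Number of half-lives: n = 110.833/49.867 ≈ 2.2226.
Remaining = 300 × (1/2)^2.2226 = 300 × 0.21426 ≈ 64.277 molecules per cell.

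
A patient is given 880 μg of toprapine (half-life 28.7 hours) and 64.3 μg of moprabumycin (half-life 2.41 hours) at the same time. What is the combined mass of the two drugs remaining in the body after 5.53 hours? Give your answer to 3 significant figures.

toprapine: 880 × (1/2)^(5.53/28.7) = 880 × (1/2)^0.19268 ≈ 769.98 μg.
moprabumycin: 64.3 × (1/2)^(5.53/2.41) = 64.3 × (1/2)^2.2946 ≈ 13.106 μg.
Total = 769.98 + 13.106 ≈ 783.09 μg.

783 μg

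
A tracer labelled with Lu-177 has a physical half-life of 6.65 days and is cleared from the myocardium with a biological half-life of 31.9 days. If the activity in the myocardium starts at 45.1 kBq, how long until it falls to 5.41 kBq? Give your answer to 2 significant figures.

17 days

1/t_eff = 1/t_phys + 1/t_biol = 1/6.65 + 1/31.9 = 0.18172 per day.
t_eff = 6.65 × 31.9 / (6.65 + 31.9) ≈ 5.5029 days.
n = log₂(45.1/5.41) ≈ 3.0594; t = 3.0594 × 5.5029 ≈ 16.836 days.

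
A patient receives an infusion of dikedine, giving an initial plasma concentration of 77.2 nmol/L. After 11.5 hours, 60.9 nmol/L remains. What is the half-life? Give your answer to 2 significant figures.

A/A₀ = 60.9/77.2 ≈ 0.78886.
n = log₂(1.2677) ≈ 0.34216 half-lives elapsed in 11.5 hours.
t½ = 11.5/0.34216 ≈ 33.61 hours.

34 hours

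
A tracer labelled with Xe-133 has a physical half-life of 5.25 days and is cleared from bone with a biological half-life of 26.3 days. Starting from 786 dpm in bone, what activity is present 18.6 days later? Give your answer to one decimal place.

1/t_eff = 1/t_phys + 1/t_biol = 1/5.25 + 1/26.3 = 0.2285 per day.
t_eff = 5.25 × 26.3 / (5.25 + 26.3) ≈ 4.3764 days.
Remaining = 786 × (1/2)^(18.6/4.3764) = 786 × (1/2)^4.2501 ≈ 41.307 dpm.

41.3 dpm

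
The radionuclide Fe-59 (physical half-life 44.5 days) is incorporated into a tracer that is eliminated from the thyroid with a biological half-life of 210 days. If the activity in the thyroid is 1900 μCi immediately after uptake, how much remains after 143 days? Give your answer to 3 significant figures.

128 μCi

1/t_eff = 1/t_phys + 1/t_biol = 1/44.5 + 1/210 = 0.027234 per day.
t_eff = 44.5 × 210 / (44.5 + 210) ≈ 36.719 days.
Remaining = 1900 × (1/2)^(143/36.719) = 1900 × (1/2)^3.8944 ≈ 127.76 μCi.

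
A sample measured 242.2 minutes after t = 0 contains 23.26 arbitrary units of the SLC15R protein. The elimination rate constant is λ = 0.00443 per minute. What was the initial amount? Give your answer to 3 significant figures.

t½ = ln 2 / λ = 0.69315 / 0.00443 ≈ 156.47 minutes.
Number of half-lives elapsed: n = 242.2/156.47 ≈ 1.5479.
A₀ = A × 2^n = 23.26 × 2^1.5479 = 23.26 × 2.924 ≈ 68.012 arbitrary units.

68.0 arbitrary units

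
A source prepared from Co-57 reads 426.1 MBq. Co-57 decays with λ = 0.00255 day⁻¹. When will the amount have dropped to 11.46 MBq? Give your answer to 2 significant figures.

1400 days

t½ = ln 2 / λ = 0.69315 / 0.00255 ≈ 271.82 days.
Fraction remaining = 11.46/426.1 ≈ 0.026895.
n = log₂(426.1/11.46) = ln(37.182)/ln 2 ≈ 5.2165 half-lives.
t = n × t½ = 5.2165 × 271.82 ≈ 1418 days.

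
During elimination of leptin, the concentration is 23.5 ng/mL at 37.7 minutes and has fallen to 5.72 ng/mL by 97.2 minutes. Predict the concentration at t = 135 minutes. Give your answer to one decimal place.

2.3 ng/mL

Over Δt = 97.2 − 37.7 = 59.5 minutes, the level fell by a factor of 23.5/5.72 ≈ 4.1084.
n = log₂(4.1084) ≈ 2.0386 half-lives, so t½ = 59.5/2.0386 ≈ 29.187 minutes.
From t = 97.2 to t = 135: 5.72 × (1/2)^((135−97.2)/29.187) ≈ 2.331 ng/mL.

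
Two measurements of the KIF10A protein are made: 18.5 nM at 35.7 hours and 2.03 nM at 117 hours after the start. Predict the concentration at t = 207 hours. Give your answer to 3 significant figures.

0.176 nM

Over Δt = 117 − 35.7 = 81.3 hours, the level fell by a factor of 18.5/2.03 ≈ 9.1133.
n = log₂(9.1133) ≈ 3.188 half-lives, so t½ = 81.3/3.188 ≈ 25.502 hours.
From t = 117 to t = 207: 2.03 × (1/2)^((207−117)/25.502) ≈ 0.17584 nM.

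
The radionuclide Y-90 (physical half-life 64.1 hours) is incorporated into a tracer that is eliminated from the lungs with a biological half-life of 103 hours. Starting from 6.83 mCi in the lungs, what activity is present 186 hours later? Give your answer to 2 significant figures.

0.26 mCi

1/t_eff = 1/t_phys + 1/t_biol = 1/64.1 + 1/103 = 0.025309 per hour.
t_eff = 64.1 × 103 / (64.1 + 103) ≈ 39.511 hours.
Remaining = 6.83 × (1/2)^(186/39.511) = 6.83 × (1/2)^4.7075 ≈ 0.2614 mCi.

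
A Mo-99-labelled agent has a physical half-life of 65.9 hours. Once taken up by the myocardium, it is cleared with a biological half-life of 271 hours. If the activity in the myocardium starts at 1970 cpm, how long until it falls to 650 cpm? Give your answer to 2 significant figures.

1/t_eff = 1/t_phys + 1/t_biol = 1/65.9 + 1/271 = 0.018865 per hour.
t_eff = 65.9 × 271 / (65.9 + 271) ≈ 53.009 hours.
n = log₂(1970/650) ≈ 1.5997; t = 1.5997 × 53.009 ≈ 84.798 hours.

85 hours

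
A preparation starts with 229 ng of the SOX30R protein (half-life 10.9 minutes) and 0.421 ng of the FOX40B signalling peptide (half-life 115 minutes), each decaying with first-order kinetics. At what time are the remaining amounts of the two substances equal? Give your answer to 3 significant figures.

109 minutes

Set 229·(1/2)^(t/10.9) = 0.421·(1/2)^(t/115).
Taking log₂: log₂(229/0.421) = t·(1/10.9 − 1/115).
log₂(543.94) = 9.0873; 1/10.9 − 1/115 = 0.083047.
t = 9.0873 / 0.083047 ≈ 109.42 minutes.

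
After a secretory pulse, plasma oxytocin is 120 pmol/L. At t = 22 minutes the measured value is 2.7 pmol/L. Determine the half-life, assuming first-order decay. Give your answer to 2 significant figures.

4.0 minutes

A/A₀ = 2.7/120 ≈ 0.0225.
n = log₂(44.444) ≈ 5.4739 half-lives elapsed in 22 minutes.
t½ = 22/5.4739 ≈ 4.019 minutes.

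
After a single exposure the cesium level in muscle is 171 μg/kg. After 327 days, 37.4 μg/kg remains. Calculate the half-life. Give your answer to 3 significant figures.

A/A₀ = 37.4/171 ≈ 0.21871.
n = log₂(4.5722) ≈ 2.1929 half-lives elapsed in 327 days.
t½ = 327/2.1929 ≈ 149.12 days.

149 days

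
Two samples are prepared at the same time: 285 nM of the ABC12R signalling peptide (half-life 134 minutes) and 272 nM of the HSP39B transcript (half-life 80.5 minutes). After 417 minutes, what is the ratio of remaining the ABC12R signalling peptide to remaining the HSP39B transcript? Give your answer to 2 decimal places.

4.39

ABC12R signalling peptide: 285 × (1/2)^(417/134) = 285 × (1/2)^3.1119 ≈ 32.965 nM.
HSP39B transcript: 272 × (1/2)^(417/80.5) = 272 × (1/2)^5.1801 ≈ 7.5023 nM.
Ratio ≈ 32.965 / 7.5023 ≈ 4.394.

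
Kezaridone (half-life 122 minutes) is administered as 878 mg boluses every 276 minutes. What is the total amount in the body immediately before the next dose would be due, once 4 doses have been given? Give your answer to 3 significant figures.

The 4 doses were given 1104, 828, 552, 276 minutes ago.
Total = 878·(1/2)^(1104/122) + 878·(1/2)^(828/122) + 878·(1/2)^(552/122) + 878·(1/2)^(276/122)
      = 1.6574 + 7.9513 + 38.147 + 183.01 ≈ 230.77 mg.

231 mg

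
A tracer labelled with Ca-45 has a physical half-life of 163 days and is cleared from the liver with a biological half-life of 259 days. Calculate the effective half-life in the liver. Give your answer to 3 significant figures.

100 days

1/t_eff = 1/t_phys + 1/t_biol = 1/163 + 1/259 = 0.009996 per day.
t_eff = 163 × 259 / (163 + 259) ≈ 100.04 days.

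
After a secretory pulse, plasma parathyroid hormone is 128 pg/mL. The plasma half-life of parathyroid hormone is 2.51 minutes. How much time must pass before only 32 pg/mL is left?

32/128 = 1/4, so 2 half-lives have elapsed.
t = 2 × 2.51 = 5.02 minutes.

5.02 minutes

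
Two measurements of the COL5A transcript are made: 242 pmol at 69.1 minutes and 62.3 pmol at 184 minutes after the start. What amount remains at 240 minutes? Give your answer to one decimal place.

Over Δt = 184 − 69.1 = 114.9 minutes, the level fell by a factor of 242/62.3 ≈ 3.8844.
n = log₂(3.8844) ≈ 1.9577 half-lives, so t½ = 114.9/1.9577 ≈ 58.691 minutes.
From t = 184 to t = 240: 62.3 × (1/2)^((240−184)/58.691) ≈ 32.156 pmol.

32.2 pmol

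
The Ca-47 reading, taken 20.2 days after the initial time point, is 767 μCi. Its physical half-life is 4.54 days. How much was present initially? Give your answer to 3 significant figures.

Number of half-lives elapsed: n = 20.2/4.54 ≈ 4.4493.
A₀ = A × 2^n = 767 × 2^4.4493 = 767 × 21.847 ≈ 16756 μCi.

16800 μCi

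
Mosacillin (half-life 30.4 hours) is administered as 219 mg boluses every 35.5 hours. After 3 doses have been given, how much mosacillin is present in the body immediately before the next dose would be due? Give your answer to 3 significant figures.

The 3 doses were given 106.5, 71, 35.5 hours ago.
Total = 219·(1/2)^(106.5/30.4) + 219·(1/2)^(71/30.4) + 219·(1/2)^(35.5/30.4)
      = 19.313 + 43.389 + 97.479 ≈ 160.18 mg.

160 mg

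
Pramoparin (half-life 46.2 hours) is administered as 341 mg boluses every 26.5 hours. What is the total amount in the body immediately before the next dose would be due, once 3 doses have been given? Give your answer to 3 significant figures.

The 3 doses were given 79.5, 53, 26.5 hours ago.
Total = 341·(1/2)^(79.5/46.2) + 341·(1/2)^(53/46.2) + 341·(1/2)^(26.5/46.2)
      = 103.45 + 153.96 + 229.13 ≈ 486.55 mg.

487 mg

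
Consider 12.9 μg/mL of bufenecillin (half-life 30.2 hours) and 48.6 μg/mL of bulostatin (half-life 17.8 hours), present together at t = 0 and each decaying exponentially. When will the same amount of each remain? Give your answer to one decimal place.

83.0 hours

Set 12.9·(1/2)^(t/30.2) = 48.6·(1/2)^(t/17.8).
Taking log₂: log₂(12.9/48.6) = t·(1/30.2 − 1/17.8).
log₂(0.26543) = -1.9136; 1/30.2 − 1/17.8 = -0.023067.
t = -1.9136 / -0.023067 ≈ 82.957 hours.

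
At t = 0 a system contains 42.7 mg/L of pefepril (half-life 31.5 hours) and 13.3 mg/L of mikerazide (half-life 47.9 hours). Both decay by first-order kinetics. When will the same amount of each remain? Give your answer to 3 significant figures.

Set 42.7·(1/2)^(t/31.5) = 13.3·(1/2)^(t/47.9).
Taking log₂: log₂(42.7/13.3) = t·(1/31.5 − 1/47.9).
log₂(3.2105) = 1.6828; 1/31.5 − 1/47.9 = 0.010869.
t = 1.6828 / 0.010869 ≈ 154.82 hours.

155 hours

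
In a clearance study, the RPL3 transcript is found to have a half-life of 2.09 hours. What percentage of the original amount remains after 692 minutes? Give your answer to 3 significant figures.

2.18%

692 minutes = 11.5333 hours.
n = 11.5333/2.09 ≈ 5.5183 half-lives.
Fraction remaining = (1/2)^5.5183 ≈ 0.021818, i.e. 2.1818%.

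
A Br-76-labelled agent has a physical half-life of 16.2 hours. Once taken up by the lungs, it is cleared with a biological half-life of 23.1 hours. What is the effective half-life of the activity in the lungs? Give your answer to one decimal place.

1/t_eff = 1/t_phys + 1/t_biol = 1/16.2 + 1/23.1 = 0.10502 per hour.
t_eff = 16.2 × 23.1 / (16.2 + 23.1) ≈ 9.5221 hours.

9.5 hours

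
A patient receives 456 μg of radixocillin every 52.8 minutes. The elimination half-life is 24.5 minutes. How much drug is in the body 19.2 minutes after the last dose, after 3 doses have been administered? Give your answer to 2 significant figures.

340 μg

The 3 doses were given 124.8, 72, 19.2 minutes ago.
Total = 456·(1/2)^(124.8/24.5) + 456·(1/2)^(72/24.5) + 456·(1/2)^(19.2/24.5)
      = 13.352 + 59.471 + 264.88 ≈ 337.71 μg.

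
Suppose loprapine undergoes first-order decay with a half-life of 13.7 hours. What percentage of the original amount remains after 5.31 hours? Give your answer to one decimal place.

76.4%

n = 5.31/13.7 ≈ 0.38759 half-lives.
Fraction remaining = (1/2)^0.38759 ≈ 0.7644, i.e. 76.44%.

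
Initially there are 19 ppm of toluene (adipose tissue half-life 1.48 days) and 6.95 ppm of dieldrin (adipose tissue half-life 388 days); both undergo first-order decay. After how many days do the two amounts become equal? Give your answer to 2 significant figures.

Set 19·(1/2)^(t/1.48) = 6.95·(1/2)^(t/388).
Taking log₂: log₂(19/6.95) = t·(1/1.48 − 1/388).
log₂(2.7338) = 1.4509; 1/1.48 − 1/388 = 0.6731.
t = 1.4509 / 0.6731 ≈ 2.1556 days.

2.2 days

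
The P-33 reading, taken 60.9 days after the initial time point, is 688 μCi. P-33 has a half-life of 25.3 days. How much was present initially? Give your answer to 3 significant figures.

Number of half-lives elapsed: n = 60.9/25.3 ≈ 2.4071.
A₀ = A × 2^n = 688 × 2^2.4071 = 688 × 5.3041 ≈ 3649.2 μCi.

3650 μCi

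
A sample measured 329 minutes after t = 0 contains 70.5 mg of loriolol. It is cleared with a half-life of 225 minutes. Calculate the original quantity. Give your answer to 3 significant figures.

194 mg

Number of half-lives elapsed: n = 329/225 ≈ 1.4622.
A₀ = A × 2^n = 70.5 × 2^1.4622 = 70.5 × 2.7553 ≈ 194.25 mg.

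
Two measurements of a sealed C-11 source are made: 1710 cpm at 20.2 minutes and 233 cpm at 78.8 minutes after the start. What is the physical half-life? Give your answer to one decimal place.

20.4 minutes

Over Δt = 78.8 − 20.2 = 58.6 minutes, the level fell by a factor of 1710/233 ≈ 7.3391.
n = log₂(7.3391) ≈ 2.8756 half-lives, so t½ = 58.6/2.8756 ≈ 20.378 minutes.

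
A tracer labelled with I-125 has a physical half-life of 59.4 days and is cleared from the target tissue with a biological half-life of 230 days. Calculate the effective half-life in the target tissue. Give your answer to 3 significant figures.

47.2 days

1/t_eff = 1/t_phys + 1/t_biol = 1/59.4 + 1/230 = 0.021183 per day.
t_eff = 59.4 × 230 / (59.4 + 230) ≈ 47.208 days.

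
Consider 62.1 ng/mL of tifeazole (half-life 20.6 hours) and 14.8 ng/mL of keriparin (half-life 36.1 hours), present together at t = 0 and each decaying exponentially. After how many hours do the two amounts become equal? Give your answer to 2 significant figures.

99 hours

Set 62.1·(1/2)^(t/20.6) = 14.8·(1/2)^(t/36.1).
Taking log₂: log₂(62.1/14.8) = t·(1/20.6 − 1/36.1).
log₂(4.1959) = 2.069; 1/20.6 − 1/36.1 = 0.020843.
t = 2.069 / 0.020843 ≈ 99.266 hours.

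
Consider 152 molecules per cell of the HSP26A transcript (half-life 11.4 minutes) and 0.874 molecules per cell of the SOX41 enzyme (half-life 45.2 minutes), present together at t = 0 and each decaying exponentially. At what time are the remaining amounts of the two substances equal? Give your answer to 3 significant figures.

Set 152·(1/2)^(t/11.4) = 0.874·(1/2)^(t/45.2).
Taking log₂: log₂(152/0.874) = t·(1/11.4 − 1/45.2).
log₂(173.91) = 7.4422; 1/11.4 − 1/45.2 = 0.065595.
t = 7.4422 / 0.065595 ≈ 113.46 minutes.

113 minutes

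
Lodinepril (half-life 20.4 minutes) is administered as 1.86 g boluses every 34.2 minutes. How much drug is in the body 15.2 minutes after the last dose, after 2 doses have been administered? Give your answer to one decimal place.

The 2 doses were given 49.4, 15.2 minutes ago.
Total = 1.86·(1/2)^(49.4/20.4) + 1.86·(1/2)^(15.2/20.4)
      = 0.34717 + 1.1097 ≈ 1.4569 g.

1.5 g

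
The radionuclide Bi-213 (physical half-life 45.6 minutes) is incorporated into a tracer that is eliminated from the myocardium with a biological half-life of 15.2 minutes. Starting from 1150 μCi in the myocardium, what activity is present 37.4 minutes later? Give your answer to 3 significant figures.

118 μCi

1/t_eff = 1/t_phys + 1/t_biol = 1/45.6 + 1/15.2 = 0.087719 per minute.
t_eff = 45.6 × 15.2 / (45.6 + 15.2) ≈ 11.4 minutes.
Remaining = 1150 × (1/2)^(37.4/11.4) = 1150 × (1/2)^3.2807 ≈ 118.33 μCi.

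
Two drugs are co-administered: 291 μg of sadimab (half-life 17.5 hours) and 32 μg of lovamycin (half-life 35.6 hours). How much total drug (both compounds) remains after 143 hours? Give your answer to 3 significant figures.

sadimab: 291 × (1/2)^(143/17.5) = 291 × (1/2)^8.1714 ≈ 1.0094 μg.
lovamycin: 32 × (1/2)^(143/35.6) = 32 × (1/2)^4.0169 ≈ 1.9768 μg.
Total = 1.0094 + 1.9768 ≈ 2.9861 μg.

2.99 μg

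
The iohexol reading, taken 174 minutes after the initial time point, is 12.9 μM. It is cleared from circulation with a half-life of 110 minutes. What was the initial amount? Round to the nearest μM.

Number of half-lives elapsed: n = 174/110 ≈ 1.5818.
A₀ = A × 2^n = 12.9 × 2^1.5818 = 12.9 × 2.9935 ≈ 38.616 μM.

39 μM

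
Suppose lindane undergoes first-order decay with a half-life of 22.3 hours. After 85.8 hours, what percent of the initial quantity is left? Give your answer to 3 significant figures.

6.95%

n = 85.8/22.3 ≈ 3.8475 half-lives.
Fraction remaining = (1/2)^3.8475 ≈ 0.069467, i.e. 6.9467%.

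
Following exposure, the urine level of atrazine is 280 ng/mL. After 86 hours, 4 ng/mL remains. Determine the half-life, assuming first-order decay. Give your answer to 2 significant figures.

14 hours

A/A₀ = 4/280 ≈ 0.014286.
n = log₂(70) ≈ 6.1293 half-lives elapsed in 86 hours.
t½ = 86/6.1293 ≈ 14.031 hours.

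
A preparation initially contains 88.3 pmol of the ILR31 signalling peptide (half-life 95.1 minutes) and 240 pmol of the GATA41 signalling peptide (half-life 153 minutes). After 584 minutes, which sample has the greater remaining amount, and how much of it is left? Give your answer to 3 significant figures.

GATA41 signalling peptide, 17.0 pmol

ILR31 signalling peptide: 88.3 × (1/2)^6.1409 ≈ 1.2513 pmol.
GATA41 signalling peptide: 240 × (1/2)^3.817 ≈ 17.029 pmol.
GATA41 signalling peptide has more remaining, at ≈ 17.029 pmol.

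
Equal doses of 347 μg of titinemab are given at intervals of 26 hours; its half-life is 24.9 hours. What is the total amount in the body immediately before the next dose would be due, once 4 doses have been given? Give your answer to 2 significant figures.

The 4 doses were given 104, 78, 52, 26 hours ago.
Total = 347·(1/2)^(104/24.9) + 347·(1/2)^(78/24.9) + 347·(1/2)^(52/24.9) + 347·(1/2)^(26/24.9)
      = 19.187 + 39.568 + 81.597 + 168.27 ≈ 308.62 μg.

310 μg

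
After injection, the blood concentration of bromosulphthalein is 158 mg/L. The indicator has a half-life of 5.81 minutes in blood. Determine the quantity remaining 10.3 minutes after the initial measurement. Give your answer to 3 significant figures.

46.2 mg/L

Number of half-lives: n = 10.3/5.81 ≈ 1.7728.
Remaining = 158 × (1/2)^1.7728 = 158 × 0.29264 ≈ 46.237 mg/L.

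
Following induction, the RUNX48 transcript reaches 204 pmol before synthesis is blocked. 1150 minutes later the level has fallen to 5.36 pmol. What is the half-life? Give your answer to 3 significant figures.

219 minutes

A/A₀ = 5.36/204 ≈ 0.026275.
n = log₂(38.06) ≈ 5.2502 half-lives elapsed in 1150 minutes.
t½ = 1150/5.2502 ≈ 219.04 minutes.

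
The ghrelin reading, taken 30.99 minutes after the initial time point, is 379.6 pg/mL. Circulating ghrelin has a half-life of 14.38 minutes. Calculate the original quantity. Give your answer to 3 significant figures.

1690 pg/mL

Number of half-lives elapsed: n = 30.99/14.38 ≈ 2.1551.
A₀ = A × 2^n = 379.6 × 2^2.1551 = 379.6 × 4.4539 ≈ 1690.7 pg/mL.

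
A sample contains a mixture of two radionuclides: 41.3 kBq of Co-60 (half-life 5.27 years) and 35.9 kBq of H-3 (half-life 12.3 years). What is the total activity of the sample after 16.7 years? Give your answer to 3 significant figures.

Co-60: 41.3 × (1/2)^(16.7/5.27) = 41.3 × (1/2)^3.1689 ≈ 4.5922 kBq.
H-3: 35.9 × (1/2)^(16.7/12.3) = 35.9 × (1/2)^1.3577 ≈ 14.008 kBq.
Total = 4.5922 + 14.008 ≈ 18.6 kBq.

18.6 kBq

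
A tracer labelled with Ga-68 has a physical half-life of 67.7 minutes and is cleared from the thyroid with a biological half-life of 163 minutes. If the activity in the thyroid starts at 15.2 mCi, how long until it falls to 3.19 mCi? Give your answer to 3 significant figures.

1/t_eff = 1/t_phys + 1/t_biol = 1/67.7 + 1/163 = 0.020906 per minute.
t_eff = 67.7 × 163 / (67.7 + 163) ≈ 47.833 minutes.
n = log₂(15.2/3.19) ≈ 2.2524; t = 2.2524 × 47.833 ≈ 107.74 minutes.

108 minutes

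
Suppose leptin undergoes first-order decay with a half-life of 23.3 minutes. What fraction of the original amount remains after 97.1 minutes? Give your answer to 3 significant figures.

0.0557

n = 97.1/23.3 ≈ 4.1674 half-lives.
Fraction remaining = (1/2)^4.1674 ≈ 0.055654.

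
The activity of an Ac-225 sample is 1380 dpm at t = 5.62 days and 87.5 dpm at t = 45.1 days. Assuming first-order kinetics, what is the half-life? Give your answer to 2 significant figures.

Over Δt = 45.1 − 5.62 = 39.48 days, the level fell by a factor of 1380/87.5 ≈ 15.771.
n = log₂(15.771) ≈ 3.9792 half-lives, so t½ = 39.48/3.9792 ≈ 9.9215 days.

9.9 days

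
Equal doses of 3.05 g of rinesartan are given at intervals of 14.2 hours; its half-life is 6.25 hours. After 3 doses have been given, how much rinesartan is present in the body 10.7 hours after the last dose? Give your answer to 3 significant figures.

The 3 doses were given 39.1, 24.9, 10.7 hours ago.
Total = 3.05·(1/2)^(39.1/6.25) + 3.05·(1/2)^(24.9/6.25) + 3.05·(1/2)^(10.7/6.25)
      = 0.039908 + 0.19275 + 0.93097 ≈ 1.1636 g.

1.16 g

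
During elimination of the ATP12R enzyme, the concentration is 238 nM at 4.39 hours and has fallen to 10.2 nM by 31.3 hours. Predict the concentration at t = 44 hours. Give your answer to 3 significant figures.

2.31 nM

Over Δt = 31.3 − 4.39 = 26.91 hours, the level fell by a factor of 238/10.2 ≈ 23.333.
n = log₂(23.333) ≈ 4.5443 half-lives, so t½ = 26.91/4.5443 ≈ 5.9217 hours.
From t = 31.3 to t = 44: 10.2 × (1/2)^((44−31.3)/5.9217) ≈ 2.3067 nM.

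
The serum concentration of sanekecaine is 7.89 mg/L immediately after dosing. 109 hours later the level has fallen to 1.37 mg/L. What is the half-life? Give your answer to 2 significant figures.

A/A₀ = 1.37/7.89 ≈ 0.17364.
n = log₂(5.7591) ≈ 2.5258 half-lives elapsed in 109 hours.
t½ = 109/2.5258 ≈ 43.154 hours.

43 hours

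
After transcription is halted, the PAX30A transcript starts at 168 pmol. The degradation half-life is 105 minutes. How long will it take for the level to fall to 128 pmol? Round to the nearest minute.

Fraction remaining = 128/168 ≈ 0.7619.
n = log₂(168/128) = ln(1.3125)/ln 2 ≈ 0.39232 half-lives.
t = n × t½ = 0.39232 × 105 ≈ 41.193 minutes.

41 minutes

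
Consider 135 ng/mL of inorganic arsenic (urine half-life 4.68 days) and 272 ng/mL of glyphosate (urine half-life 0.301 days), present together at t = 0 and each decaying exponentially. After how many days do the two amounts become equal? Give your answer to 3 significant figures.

0.325 days

Set 135·(1/2)^(t/4.68) = 272·(1/2)^(t/0.301).
Taking log₂: log₂(135/272) = t·(1/4.68 − 1/0.301).
log₂(0.49632) = -1.0106; 1/4.68 − 1/0.301 = -3.1086.
t = -1.0106 / -3.1086 ≈ 0.32511 days.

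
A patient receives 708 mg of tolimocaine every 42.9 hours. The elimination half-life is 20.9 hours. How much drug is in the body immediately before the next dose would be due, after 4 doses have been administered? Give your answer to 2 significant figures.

The 4 doses were given 171.6, 128.7, 85.8, 42.9 hours ago.
Total = 708·(1/2)^(171.6/20.9) + 708·(1/2)^(128.7/20.9) + 708·(1/2)^(85.8/20.9) + 708·(1/2)^(42.9/20.9)
      = 2.3901 + 9.9157 + 41.136 + 170.66 ≈ 224.1 mg.

220 mg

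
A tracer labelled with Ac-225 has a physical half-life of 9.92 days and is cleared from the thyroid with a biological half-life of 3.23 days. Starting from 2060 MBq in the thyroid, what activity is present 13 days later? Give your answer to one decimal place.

51.0 MBq

1/t_eff = 1/t_phys + 1/t_biol = 1/9.92 + 1/3.23 = 0.4104 per day.
t_eff = 9.92 × 3.23 / (9.92 + 3.23) ≈ 2.4366 days.
Remaining = 2060 × (1/2)^(13/2.4366) = 2060 × (1/2)^5.3353 ≈ 51.027 MBq.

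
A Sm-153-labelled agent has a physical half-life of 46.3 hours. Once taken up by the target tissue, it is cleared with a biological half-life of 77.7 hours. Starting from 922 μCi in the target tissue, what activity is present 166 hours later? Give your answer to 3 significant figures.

17.5 μCi

1/t_eff = 1/t_phys + 1/t_biol = 1/46.3 + 1/77.7 = 0.034468 per hour.
t_eff = 46.3 × 77.7 / (46.3 + 77.7) ≈ 29.012 hours.
Remaining = 922 × (1/2)^(166/29.012) = 922 × (1/2)^5.7217 ≈ 17.471 μCi.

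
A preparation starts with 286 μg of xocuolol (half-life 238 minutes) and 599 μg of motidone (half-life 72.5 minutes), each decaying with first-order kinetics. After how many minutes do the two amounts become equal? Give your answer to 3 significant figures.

111 minutes

Set 286·(1/2)^(t/238) = 599·(1/2)^(t/72.5).
Taking log₂: log₂(286/599) = t·(1/238 − 1/72.5).
log₂(0.47746) = -1.0665; 1/238 − 1/72.5 = -0.0095914.
t = -1.0665 / -0.0095914 ≈ 111.2 minutes.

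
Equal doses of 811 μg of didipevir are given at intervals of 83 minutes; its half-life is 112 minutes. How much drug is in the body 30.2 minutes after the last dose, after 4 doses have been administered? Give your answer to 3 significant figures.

1460 μg

The 4 doses were given 279.2, 196.2, 113.2, 30.2 minutes ago.
Total = 811·(1/2)^(279.2/112) + 811·(1/2)^(196.2/112) + 811·(1/2)^(113.2/112) + 811·(1/2)^(30.2/112)
      = 144.08 + 240.81 + 402.5 + 672.74 ≈ 1460.1 μg.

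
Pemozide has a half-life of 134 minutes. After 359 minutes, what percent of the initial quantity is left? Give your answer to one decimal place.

15.6%

n = 359/134 ≈ 2.6791 half-lives.
Fraction remaining = (1/2)^2.6791 ≈ 0.15614, i.e. 15.614%.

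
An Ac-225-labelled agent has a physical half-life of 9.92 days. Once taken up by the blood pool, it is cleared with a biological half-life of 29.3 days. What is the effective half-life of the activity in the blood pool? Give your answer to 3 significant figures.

7.41 days

1/t_eff = 1/t_phys + 1/t_biol = 1/9.92 + 1/29.3 = 0.13494 per day.
t_eff = 9.92 × 29.3 / (9.92 + 29.3) ≈ 7.4109 days.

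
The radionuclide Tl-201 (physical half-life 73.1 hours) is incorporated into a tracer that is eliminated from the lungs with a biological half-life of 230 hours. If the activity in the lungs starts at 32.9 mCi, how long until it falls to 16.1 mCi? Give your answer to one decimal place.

1/t_eff = 1/t_phys + 1/t_biol = 1/73.1 + 1/230 = 0.018028 per hour.
t_eff = 73.1 × 230 / (73.1 + 230) ≈ 55.47 hours.
n = log₂(32.9/16.1) ≈ 1.031; t = 1.031 × 55.47 ≈ 57.191 hours.

57.2 hours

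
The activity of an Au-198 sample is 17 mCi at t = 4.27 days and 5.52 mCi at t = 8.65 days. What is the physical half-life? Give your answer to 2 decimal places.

2.70 days

Over Δt = 8.65 − 4.27 = 4.38 days, the level fell by a factor of 17/5.52 ≈ 3.0797.
n = log₂(3.0797) ≈ 1.6228 half-lives, so t½ = 4.38/1.6228 ≈ 2.699 days.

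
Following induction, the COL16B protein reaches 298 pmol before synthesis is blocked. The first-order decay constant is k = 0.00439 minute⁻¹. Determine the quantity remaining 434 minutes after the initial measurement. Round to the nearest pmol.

44 pmol

t½ = ln 2 / k = 0.69315 / 0.00439 ≈ 157.89 minutes.
Number of half-lives: n = 434/157.89 ≈ 2.7487.
Remaining = 298 × (1/2)^2.7487 = 298 × 0.14878 ≈ 44.338 pmol.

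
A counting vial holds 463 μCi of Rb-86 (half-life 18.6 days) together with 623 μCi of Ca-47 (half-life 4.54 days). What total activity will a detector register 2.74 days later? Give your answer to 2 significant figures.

830 μCi

Rb-86: 463 × (1/2)^(2.74/18.6) = 463 × (1/2)^0.14731 ≈ 418.06 μCi.
Ca-47: 623 × (1/2)^(2.74/4.54) = 623 × (1/2)^0.60352 ≈ 410.02 μCi.
Total = 418.06 + 410.02 ≈ 828.08 μCi.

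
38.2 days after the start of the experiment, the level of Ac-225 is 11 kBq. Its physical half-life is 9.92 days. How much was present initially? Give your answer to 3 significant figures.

159 kBq

Number of half-lives elapsed: n = 38.2/9.92 ≈ 3.8508.
A₀ = A × 2^n = 11 × 2^3.8508 = 11 × 14.428 ≈ 158.71 kBq.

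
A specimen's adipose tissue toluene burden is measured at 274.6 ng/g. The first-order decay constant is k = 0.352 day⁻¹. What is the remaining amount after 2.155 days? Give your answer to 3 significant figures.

t½ = ln 2 / k = 0.69315 / 0.352 ≈ 1.9692 days.
Number of half-lives: n = 2.155/1.9692 ≈ 1.0944.
Remaining = 274.6 × (1/2)^1.0944 = 274.6 × 0.46834 ≈ 128.61 ng/g.

129 ng/g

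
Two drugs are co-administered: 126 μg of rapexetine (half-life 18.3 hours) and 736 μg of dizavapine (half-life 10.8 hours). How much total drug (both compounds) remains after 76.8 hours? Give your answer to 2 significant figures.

rapexetine: 126 × (1/2)^(76.8/18.3) = 126 × (1/2)^4.1967 ≈ 6.8712 μg.
dizavapine: 736 × (1/2)^(76.8/10.8) = 736 × (1/2)^7.1111 ≈ 5.3238 μg.
Total = 6.8712 + 5.3238 ≈ 12.195 μg.

12 μg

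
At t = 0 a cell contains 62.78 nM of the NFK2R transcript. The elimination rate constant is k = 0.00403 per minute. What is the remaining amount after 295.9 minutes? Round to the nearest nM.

t½ = ln 2 / k = 0.69315 / 0.00403 ≈ 172 minutes.
Number of half-lives: n = 295.9/172 ≈ 1.7204.
Remaining = 62.78 × (1/2)^1.7204 = 62.78 × 0.30347 ≈ 19.052 nM.

19 nM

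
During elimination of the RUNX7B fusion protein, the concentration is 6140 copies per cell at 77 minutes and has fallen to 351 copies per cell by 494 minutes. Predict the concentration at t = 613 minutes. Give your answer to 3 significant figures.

Over Δt = 494 − 77 = 417 minutes, the level fell by a factor of 6140/351 ≈ 17.493.
n = log₂(17.493) ≈ 4.1287 half-lives, so t½ = 417/4.1287 ≈ 101 minutes.
From t = 494 to t = 613: 351 × (1/2)^((613−494)/101) ≈ 155.11 copies per cell.

155 copies per cell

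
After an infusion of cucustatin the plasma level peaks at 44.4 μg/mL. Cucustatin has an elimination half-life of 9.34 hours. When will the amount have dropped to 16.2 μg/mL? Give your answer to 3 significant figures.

13.6 hours

Fraction remaining = 16.2/44.4 ≈ 0.36486.
n = log₂(44.4/16.2) = ln(2.7407)/ln 2 ≈ 1.4546 half-lives.
t = n × t½ = 1.4546 × 9.34 ≈ 13.586 hours.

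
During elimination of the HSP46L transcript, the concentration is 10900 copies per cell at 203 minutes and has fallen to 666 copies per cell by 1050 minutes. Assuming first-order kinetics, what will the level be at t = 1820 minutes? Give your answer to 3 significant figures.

52.5 copies per cell

Over Δt = 1050 − 203 = 847 minutes, the level fell by a factor of 10900/666 ≈ 16.366.
n = log₂(16.366) ≈ 4.0327 half-lives, so t½ = 847/4.0327 ≈ 210.03 minutes.
From t = 1050 to t = 1820: 666 × (1/2)^((1820−1050)/210.03) ≈ 52.466 copies per cell.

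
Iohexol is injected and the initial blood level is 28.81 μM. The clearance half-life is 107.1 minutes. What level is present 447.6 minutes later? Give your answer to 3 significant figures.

1.59 μM

Number of half-lives: n = 447.6/107.1 ≈ 4.1793.
Remaining = 28.81 × (1/2)^4.1793 = 28.81 × 0.055197 ≈ 1.5902 μM.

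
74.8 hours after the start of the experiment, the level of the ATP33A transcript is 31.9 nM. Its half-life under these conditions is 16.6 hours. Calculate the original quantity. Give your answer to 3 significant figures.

725 nM

Number of half-lives elapsed: n = 74.8/16.6 ≈ 4.506.
A₀ = A × 2^n = 31.9 × 2^4.506 = 31.9 × 22.722 ≈ 724.83 nM.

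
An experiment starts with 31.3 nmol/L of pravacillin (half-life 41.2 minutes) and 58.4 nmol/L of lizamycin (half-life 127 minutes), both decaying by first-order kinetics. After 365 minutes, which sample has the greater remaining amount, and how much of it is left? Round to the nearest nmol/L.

pravacillin: 31.3 × (1/2)^8.8592 ≈ 0.067399 nmol/L.
lizamycin: 58.4 × (1/2)^2.874 ≈ 7.9661 nmol/L.
Lizamycin has more remaining, at ≈ 7.9661 nmol/L.

lizamycin, 8 nmol/L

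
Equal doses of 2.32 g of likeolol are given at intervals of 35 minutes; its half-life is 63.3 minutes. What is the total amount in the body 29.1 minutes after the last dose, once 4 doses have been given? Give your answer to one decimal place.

4.2 g

The 4 doses were given 134.1, 99.1, 64.1, 29.1 minutes ago.
Total = 2.32·(1/2)^(134.1/63.3) + 2.32·(1/2)^(99.1/63.3) + 2.32·(1/2)^(64.1/63.3) + 2.32·(1/2)^(29.1/63.3)
      = 0.53427 + 0.7838 + 1.1499 + 1.6869 ≈ 4.1549 g.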